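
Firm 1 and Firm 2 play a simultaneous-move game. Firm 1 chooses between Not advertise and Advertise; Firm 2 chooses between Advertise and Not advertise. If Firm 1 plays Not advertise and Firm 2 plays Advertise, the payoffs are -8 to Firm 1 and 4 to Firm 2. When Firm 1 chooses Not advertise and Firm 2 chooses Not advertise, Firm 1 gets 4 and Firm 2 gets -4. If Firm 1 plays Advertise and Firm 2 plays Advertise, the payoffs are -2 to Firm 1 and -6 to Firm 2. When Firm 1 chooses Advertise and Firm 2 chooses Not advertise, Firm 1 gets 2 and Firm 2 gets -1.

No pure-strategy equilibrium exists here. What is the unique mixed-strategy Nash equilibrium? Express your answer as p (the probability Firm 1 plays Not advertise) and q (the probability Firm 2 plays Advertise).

p = 5/13, q = 1/4

Firm 1's mix must leave Firm 2 indifferent between Advertise and Not advertise.
  Firm 2's payoff from Advertise: p·4 + (1−p)·(-6) = 10p - 6
  Firm 2's payoff from Not advertise: p·(-4) + (1−p)·(-1) = -3p - 1
  10p - 6 = -3p - 1  ⇒  13p = 5  ⇒  p = 5/13.
Set Firm 1's expected payoff from Not advertise equal to that from Advertise:
  Firm 1's payoff to Not advertise: q·(-8) + (1−q)·4 = -12q + 4
  Firm 1's payoff to Advertise: q·(-2) + (1−q)·2 = -4q + 2
  -12q + 4 = -4q + 2  ⇒  -8q = -2  ⇒  q = 1/4.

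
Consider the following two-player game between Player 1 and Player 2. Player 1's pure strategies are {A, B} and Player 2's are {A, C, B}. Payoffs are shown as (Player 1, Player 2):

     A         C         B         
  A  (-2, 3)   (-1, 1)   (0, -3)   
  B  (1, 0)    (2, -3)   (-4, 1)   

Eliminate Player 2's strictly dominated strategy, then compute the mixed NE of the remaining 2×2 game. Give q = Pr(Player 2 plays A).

q = 4/7

Player 2's strategy C is strictly dominated by A: 3 > 1 and 0 > -3. Eliminate C.
For Player 1 to be willing to mix, Player 1 must be indifferent between A and B, which pins down Player 2's mix.
  Player 1's expected payoff from A: q·(-2) + (1−q)·0 = -2q
  Player 1's expected payoff from B: q·1 + (1−q)·(-4) = 5q - 4
  -2q = 5q - 4  ⇒  -7q = -4  ⇒  q = 4/7.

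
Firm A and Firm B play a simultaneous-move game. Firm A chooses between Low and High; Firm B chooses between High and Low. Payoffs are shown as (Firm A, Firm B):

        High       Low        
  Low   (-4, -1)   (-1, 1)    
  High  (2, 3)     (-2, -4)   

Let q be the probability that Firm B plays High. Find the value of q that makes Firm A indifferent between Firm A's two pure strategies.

In a mixed equilibrium Firm A is indifferent between Low and High; this condition fixes q.
  Firm A's expected payoff from Low: q·(-4) + (1−q)·(-1) = -3q - 1
  Firm A's expected payoff from High: q·2 + (1−q)·(-2) = 4q - 2
  -3q - 1 = 4q - 2  ⇒  -7q = -1  ⇒  q = 1/7.

q = 1/7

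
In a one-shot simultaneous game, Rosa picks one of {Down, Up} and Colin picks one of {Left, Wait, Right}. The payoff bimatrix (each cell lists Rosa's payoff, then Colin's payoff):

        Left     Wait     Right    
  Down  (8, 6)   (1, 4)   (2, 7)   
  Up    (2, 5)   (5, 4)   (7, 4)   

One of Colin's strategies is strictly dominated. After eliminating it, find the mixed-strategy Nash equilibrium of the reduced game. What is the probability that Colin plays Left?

q = 5/11

Colin's strategy Wait is strictly dominated by Left: 6 > 4 and 5 > 4. Eliminate Wait.
For Rosa to be willing to mix, Rosa must be indifferent between Down and Up, which pins down Colin's mix.
  Rosa's payoff to Down: q·8 + (1−q)·2 = 6q + 2
  Rosa's payoff to Up: q·2 + (1−q)·7 = -5q + 7
  6q + 2 = -5q + 7  ⇒  11q = 5  ⇒  q = 5/11.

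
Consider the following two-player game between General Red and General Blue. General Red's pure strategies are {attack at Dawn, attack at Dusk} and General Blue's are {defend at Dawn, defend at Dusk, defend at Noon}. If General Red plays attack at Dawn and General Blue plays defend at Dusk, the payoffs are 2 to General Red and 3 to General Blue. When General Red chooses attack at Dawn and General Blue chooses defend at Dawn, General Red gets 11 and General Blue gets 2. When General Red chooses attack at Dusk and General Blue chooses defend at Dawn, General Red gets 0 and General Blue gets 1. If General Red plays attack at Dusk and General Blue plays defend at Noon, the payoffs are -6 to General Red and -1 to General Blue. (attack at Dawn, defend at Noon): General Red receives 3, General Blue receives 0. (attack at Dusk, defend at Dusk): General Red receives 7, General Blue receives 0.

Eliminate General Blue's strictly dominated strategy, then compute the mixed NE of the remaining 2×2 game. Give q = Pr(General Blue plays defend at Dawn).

q = 5/16

General Blue's strategy defend at Noon is strictly dominated by defend at Dusk: 3 > 0 and 0 > -1. Eliminate defend at Noon.
Set General Red's expected payoff from attack at Dawn equal to that from attack at Dusk:
  General Red's expected payoff from attack at Dawn: q·11 + (1−q)·2 = 9q + 2
  General Red's expected payoff from attack at Dusk: q·0 + (1−q)·7 = -7q + 7
  9q + 2 = -7q + 7  ⇒  16q = 5  ⇒  q = 5/16.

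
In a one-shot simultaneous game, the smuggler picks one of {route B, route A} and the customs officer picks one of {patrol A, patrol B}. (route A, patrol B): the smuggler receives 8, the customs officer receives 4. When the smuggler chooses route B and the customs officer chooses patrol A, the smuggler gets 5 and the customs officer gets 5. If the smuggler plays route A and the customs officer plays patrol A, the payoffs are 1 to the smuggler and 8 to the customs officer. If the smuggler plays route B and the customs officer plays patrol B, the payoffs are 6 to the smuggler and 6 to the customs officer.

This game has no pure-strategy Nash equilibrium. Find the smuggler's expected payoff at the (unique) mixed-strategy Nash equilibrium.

In a mixed equilibrium the smuggler is indifferent between route B and route A; this condition fixes q.
  the smuggler's expected payoff from route B: q·5 + (1−q)·6 = -q + 6
  the smuggler's expected payoff from route A: q·1 + (1−q)·8 = -7q + 8
  -q + 6 = -7q + 8  ⇒  6q = 2  ⇒  q = 1/3.
At equilibrium the smuggler is indifferent across rows, so the smuggler's payoff equals the payoff from route B: (1/3)·5 + (2/3)·6 = 17/3.

17/3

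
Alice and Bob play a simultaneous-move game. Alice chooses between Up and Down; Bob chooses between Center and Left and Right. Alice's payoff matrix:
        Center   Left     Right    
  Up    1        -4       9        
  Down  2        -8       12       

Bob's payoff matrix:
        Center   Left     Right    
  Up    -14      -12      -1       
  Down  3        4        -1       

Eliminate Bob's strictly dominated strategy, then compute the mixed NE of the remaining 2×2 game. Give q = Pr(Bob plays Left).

Bob's strategy Center is strictly dominated by Left: -12 > -14 and 4 > 3. Eliminate Center.
Bob's mix must leave Alice indifferent between Up and Down.
  Alice's payoff from Up: q·(-4) + (1−q)·9 = -13q + 9
  Alice's payoff from Down: q·(-8) + (1−q)·12 = -20q + 12
  -13q + 9 = -20q + 12  ⇒  7q = 3  ⇒  q = 3/7.

q = 3/7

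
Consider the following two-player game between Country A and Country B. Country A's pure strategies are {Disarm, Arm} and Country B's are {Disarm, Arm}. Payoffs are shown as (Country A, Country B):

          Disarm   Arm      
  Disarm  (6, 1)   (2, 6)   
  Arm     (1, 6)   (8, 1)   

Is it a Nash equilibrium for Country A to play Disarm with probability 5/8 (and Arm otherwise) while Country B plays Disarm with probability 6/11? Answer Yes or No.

Given Country A's mix p = 5/8, Country B's payoff from Disarm is 23/8 but from Arm is 33/8. Country B strictly prefers Arm, so Country B would not mix.
So the proposed profile is not a Nash equilibrium.

No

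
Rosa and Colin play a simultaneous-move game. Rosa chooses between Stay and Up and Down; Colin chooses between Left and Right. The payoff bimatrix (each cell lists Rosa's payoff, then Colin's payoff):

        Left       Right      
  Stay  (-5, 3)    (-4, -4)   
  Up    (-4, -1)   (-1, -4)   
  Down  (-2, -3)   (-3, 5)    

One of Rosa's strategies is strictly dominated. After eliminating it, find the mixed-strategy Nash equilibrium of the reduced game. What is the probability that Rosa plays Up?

p = 8/11

Rosa's strategy Stay is strictly dominated by Down: -2 > -5 and -3 > -4. Eliminate Stay.
For Colin to be willing to mix, Colin must be indifferent between Left and Right, which pins down Rosa's mix.
  Colin's payoff from Left: p·(-1) + (1−p)·(-3) = 2p - 3
  Colin's payoff from Right: p·(-4) + (1−p)·5 = -9p + 5
  2p - 3 = -9p + 5  ⇒  11p = 8  ⇒  p = 8/11.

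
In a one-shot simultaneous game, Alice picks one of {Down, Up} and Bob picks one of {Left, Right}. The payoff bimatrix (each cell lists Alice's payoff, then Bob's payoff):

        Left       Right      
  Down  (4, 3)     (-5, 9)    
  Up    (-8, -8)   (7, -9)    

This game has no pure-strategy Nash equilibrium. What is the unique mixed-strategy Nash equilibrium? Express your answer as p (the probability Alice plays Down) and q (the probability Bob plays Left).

p = 1/7, q = 1/2

Set Bob's expected payoff from Left equal to that from Right:
  Bob's expected payoff from Left: p·3 + (1−p)·(-8) = 11p - 8
  Bob's expected payoff from Right: p·9 + (1−p)·(-9) = 18p - 9
  11p - 8 = 18p - 9  ⇒  -7p = -1  ⇒  p = 1/7.
In a mixed equilibrium Alice is indifferent between Down and Up; this condition fixes q.
  Alice's payoff from Down: q·4 + (1−q)·(-5) = 9q - 5
  Alice's payoff from Up: q·(-8) + (1−q)·7 = -15q + 7
  9q - 5 = -15q + 7  ⇒  24q = 12  ⇒  q = 1/2.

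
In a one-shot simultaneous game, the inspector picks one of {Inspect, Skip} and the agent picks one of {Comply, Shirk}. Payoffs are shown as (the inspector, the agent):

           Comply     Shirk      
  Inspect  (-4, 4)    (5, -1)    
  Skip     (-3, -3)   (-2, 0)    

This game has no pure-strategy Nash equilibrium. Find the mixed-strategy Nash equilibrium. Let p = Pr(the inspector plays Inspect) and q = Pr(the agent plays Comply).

p = 3/8, q = 7/8

For the agent to be willing to mix, the agent must be indifferent between Comply and Shirk, which pins down the inspector's mix.
  the agent's expected payoff from Comply: p·4 + (1−p)·(-3) = 7p - 3
  the agent's expected payoff from Shirk: p·(-1) + (1−p)·0 = -p
  7p - 3 = -p  ⇒  8p = 3  ⇒  p = 3/8.
The inspector's indifference between Inspect and Skip determines the agent's mixing probability q:
  the inspector's expected payoff from Inspect: q·(-4) + (1−q)·5 = -9q + 5
  the inspector's expected payoff from Skip: q·(-3) + (1−q)·(-2) = -q - 2
  -9q + 5 = -q - 2  ⇒  -8q = -7  ⇒  q = 7/8.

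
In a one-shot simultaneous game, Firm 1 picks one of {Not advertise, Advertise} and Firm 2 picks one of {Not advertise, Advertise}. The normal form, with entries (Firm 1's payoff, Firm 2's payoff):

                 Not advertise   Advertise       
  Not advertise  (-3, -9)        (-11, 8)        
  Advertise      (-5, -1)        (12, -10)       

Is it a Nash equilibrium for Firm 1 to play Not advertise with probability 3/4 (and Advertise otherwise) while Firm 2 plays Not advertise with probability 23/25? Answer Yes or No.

No

Given Firm 1's mix p = 3/4, Firm 2's payoff from Not advertise is -7 but from Advertise is 7/2. Firm 2 strictly prefers Advertise, so Firm 2 would not mix.
So the proposed profile is not a Nash equilibrium.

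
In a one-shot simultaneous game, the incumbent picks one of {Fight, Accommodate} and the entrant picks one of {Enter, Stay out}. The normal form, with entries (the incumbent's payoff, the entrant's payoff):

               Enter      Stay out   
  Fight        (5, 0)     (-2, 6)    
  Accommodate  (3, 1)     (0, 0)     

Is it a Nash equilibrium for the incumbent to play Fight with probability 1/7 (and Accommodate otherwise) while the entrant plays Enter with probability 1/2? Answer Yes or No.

Yes

Check the entrant's indifference given the incumbent's mix p = 1/7:
  payoff from Enter = 6/7; payoff from Stay out = 6/7 — equal.
Check the incumbent's indifference given the entrant's mix q = 1/2:
  payoff from Fight = 3/2; payoff from Accommodate = 3/2 — equal.
Both players are indifferent, so neither can profitably deviate.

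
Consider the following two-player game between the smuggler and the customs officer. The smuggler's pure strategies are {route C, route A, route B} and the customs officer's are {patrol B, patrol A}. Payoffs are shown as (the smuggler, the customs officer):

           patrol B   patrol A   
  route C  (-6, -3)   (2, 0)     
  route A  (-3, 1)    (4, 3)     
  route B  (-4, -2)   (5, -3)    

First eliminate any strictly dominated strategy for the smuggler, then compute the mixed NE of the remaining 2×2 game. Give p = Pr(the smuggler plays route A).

The smuggler's strategy route C is strictly dominated by route B: -4 > -6 and 5 > 2. Eliminate route C.
The customs officer's indifference between patrol B and patrol A determines the smuggler's mixing probability p:
  the customs officer's expected payoff from patrol B: p·1 + (1−p)·(-2) = 3p - 2
  the customs officer's expected payoff from patrol A: p·3 + (1−p)·(-3) = 6p - 3
  3p - 2 = 6p - 3  ⇒  -3p = -1  ⇒  p = 1/3.

p = 1/3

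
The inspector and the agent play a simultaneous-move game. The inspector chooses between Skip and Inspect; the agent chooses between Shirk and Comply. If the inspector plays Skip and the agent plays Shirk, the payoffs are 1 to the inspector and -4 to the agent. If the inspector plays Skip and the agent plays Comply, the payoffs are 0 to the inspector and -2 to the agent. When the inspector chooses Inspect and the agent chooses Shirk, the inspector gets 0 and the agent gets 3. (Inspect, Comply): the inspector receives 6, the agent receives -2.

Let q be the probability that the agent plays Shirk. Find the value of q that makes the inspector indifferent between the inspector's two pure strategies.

q = 6/7

The agent's mix must leave the inspector indifferent between Skip and Inspect.
  the inspector's payoff to Skip: q·1 + (1−q)·0 = q
  the inspector's payoff to Inspect: q·0 + (1−q)·6 = -6q + 6
  q = -6q + 6  ⇒  7q = 6  ⇒  q = 6/7.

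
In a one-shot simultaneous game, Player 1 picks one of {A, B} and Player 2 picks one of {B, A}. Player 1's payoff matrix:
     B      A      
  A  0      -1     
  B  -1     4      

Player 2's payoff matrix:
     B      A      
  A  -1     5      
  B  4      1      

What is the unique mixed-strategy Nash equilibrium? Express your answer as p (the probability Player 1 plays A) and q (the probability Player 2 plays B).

Player 1's mix must leave Player 2 indifferent between B and A.
  Player 2's payoff to B: p·(-1) + (1−p)·4 = -5p + 4
  Player 2's payoff to A: p·5 + (1−p)·1 = 4p + 1
  -5p + 4 = 4p + 1  ⇒  -9p = -3  ⇒  p = 1/3.
Set Player 1's expected payoff from A equal to that from B:
  Player 1's expected payoff from A: q·0 + (1−q)·(-1) = q - 1
  Player 1's expected payoff from B: q·(-1) + (1−q)·4 = -5q + 4
  q - 1 = -5q + 4  ⇒  6q = 5  ⇒  q = 5/6.

p = 1/3, q = 5/6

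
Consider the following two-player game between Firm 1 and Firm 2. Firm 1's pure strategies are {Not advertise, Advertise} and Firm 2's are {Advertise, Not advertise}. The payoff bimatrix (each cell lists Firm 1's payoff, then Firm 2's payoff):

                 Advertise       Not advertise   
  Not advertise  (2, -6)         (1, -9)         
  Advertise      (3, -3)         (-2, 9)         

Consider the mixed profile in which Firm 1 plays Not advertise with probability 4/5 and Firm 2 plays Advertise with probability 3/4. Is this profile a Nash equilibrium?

Check Firm 2's indifference given Firm 1's mix p = 4/5:
  payoff from Advertise = -27/5; payoff from Not advertise = -27/5 — equal.
Check Firm 1's indifference given Firm 2's mix q = 3/4:
  payoff from Not advertise = 7/4; payoff from Advertise = 7/4 — equal.
Both players are indifferent, so neither can profitably deviate.

Yes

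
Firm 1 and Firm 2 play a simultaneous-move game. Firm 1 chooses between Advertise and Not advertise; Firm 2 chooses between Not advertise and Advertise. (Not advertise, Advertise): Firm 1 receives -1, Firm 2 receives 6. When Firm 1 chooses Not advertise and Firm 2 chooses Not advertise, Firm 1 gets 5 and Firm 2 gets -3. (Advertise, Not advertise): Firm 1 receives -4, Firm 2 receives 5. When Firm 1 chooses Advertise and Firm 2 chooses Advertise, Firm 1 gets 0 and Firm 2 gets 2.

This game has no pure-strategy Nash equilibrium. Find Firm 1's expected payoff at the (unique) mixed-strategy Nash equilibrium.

Firm 1's indifference between Advertise and Not advertise determines Firm 2's mixing probability q:
  Firm 1's expected payoff from Advertise: q·(-4) + (1−q)·0 = -4q
  Firm 1's expected payoff from Not advertise: q·5 + (1−q)·(-1) = 6q - 1
  -4q = 6q - 1  ⇒  -10q = -1  ⇒  q = 1/10.
At equilibrium Firm 1 is indifferent across rows, so Firm 1's payoff equals the payoff from Advertise: (1/10)·(-4) + (9/10)·0 = -2/5.

-2/5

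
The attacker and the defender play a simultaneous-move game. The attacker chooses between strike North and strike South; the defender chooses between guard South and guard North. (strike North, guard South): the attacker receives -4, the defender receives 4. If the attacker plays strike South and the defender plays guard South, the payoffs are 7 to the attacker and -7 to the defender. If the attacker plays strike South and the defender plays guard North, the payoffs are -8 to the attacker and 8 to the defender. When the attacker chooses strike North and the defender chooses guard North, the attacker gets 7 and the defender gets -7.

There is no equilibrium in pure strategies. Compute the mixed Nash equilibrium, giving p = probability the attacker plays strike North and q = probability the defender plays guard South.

The attacker's mix must leave the defender indifferent between guard South and guard North.
  the defender's expected payoff from guard South: p·4 + (1−p)·(-7) = 11p - 7
  the defender's expected payoff from guard North: p·(-7) + (1−p)·8 = -15p + 8
  11p - 7 = -15p + 8  ⇒  26p = 15  ⇒  p = 15/26.
Set the attacker's expected payoff from strike North equal to that from strike South:
  the attacker's payoff from strike North: q·(-4) + (1−q)·7 = -11q + 7
  the attacker's payoff from strike South: q·7 + (1−q)·(-8) = 15q - 8
  -11q + 7 = 15q - 8  ⇒  -26q = -15  ⇒  q = 15/26.

p = 15/26, q = 15/26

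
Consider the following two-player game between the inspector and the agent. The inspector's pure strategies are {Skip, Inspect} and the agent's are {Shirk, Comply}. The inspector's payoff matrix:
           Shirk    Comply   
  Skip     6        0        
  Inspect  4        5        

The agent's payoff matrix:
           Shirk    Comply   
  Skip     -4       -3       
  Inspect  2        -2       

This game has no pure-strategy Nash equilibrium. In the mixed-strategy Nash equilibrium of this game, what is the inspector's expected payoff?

30/7

The inspector's indifference between Skip and Inspect determines the agent's mixing probability q:
  the inspector's expected payoff from Skip: q·6 + (1−q)·0 = 6q
  the inspector's expected payoff from Inspect: q·4 + (1−q)·5 = -q + 5
  6q = -q + 5  ⇒  7q = 5  ⇒  q = 5/7.
At equilibrium the inspector is indifferent across rows, so the inspector's payoff equals the payoff from Skip: (5/7)·6 + (2/7)·0 = 30/7.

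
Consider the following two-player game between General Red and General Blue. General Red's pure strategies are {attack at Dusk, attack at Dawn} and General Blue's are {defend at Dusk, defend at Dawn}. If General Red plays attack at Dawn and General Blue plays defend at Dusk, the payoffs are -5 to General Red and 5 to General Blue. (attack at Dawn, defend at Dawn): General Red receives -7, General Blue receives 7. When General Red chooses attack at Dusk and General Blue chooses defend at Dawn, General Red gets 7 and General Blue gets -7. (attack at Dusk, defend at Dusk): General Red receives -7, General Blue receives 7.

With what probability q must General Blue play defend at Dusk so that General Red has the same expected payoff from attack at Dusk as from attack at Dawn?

q = 7/8

General Blue's mix must leave General Red indifferent between attack at Dusk and attack at Dawn.
  General Red's expected payoff from attack at Dusk: q·(-7) + (1−q)·7 = -14q + 7
  General Red's expected payoff from attack at Dawn: q·(-5) + (1−q)·(-7) = 2q - 7
  -14q + 7 = 2q - 7  ⇒  -16q = -14  ⇒  q = 7/8.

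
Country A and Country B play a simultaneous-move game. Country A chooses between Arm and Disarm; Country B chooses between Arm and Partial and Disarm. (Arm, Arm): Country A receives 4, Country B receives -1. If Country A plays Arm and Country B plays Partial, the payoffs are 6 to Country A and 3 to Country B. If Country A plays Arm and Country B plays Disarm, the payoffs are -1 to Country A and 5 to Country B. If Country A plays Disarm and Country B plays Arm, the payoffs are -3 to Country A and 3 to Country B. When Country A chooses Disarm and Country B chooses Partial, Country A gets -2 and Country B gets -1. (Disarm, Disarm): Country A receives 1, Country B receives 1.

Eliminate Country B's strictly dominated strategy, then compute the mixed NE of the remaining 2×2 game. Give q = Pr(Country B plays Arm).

q = 2/9

Country B's strategy Partial is strictly dominated by Disarm: 5 > 3 and 1 > -1. Eliminate Partial.
Set Country A's expected payoff from Arm equal to that from Disarm:
  Country A's payoff to Arm: q·4 + (1−q)·(-1) = 5q - 1
  Country A's payoff to Disarm: q·(-3) + (1−q)·1 = -4q + 1
  5q - 1 = -4q + 1  ⇒  9q = 2  ⇒  q = 2/9.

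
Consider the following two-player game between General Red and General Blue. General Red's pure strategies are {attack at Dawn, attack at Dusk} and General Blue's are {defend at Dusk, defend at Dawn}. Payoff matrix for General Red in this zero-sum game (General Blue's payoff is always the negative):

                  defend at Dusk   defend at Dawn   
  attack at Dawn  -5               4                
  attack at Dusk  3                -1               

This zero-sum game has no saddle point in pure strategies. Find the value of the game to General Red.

General Red's indifference between attack at Dawn and attack at Dusk determines General Blue's mixing probability q:
  General Red's expected payoff from attack at Dawn: q·(-5) + (1−q)·4 = -9q + 4
  General Red's expected payoff from attack at Dusk: q·3 + (1−q)·(-1) = 4q - 1
  -9q + 4 = 4q - 1  ⇒  -13q = -5  ⇒  q = 5/13.
The value is General Red's expected payoff against this mix (using attack at Dawn): (5/13)·(-5) + (8/13)·4 = 7/13.

v = 7/13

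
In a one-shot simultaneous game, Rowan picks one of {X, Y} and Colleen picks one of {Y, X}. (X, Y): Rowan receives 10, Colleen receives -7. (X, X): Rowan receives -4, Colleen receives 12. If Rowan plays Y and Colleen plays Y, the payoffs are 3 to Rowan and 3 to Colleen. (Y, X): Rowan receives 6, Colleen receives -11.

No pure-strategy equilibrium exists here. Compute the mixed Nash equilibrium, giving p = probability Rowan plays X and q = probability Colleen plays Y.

p = 14/33, q = 10/17

Colleen's indifference between Y and X determines Rowan's mixing probability p:
  Colleen's expected payoff from Y: p·(-7) + (1−p)·3 = -10p + 3
  Colleen's expected payoff from X: p·12 + (1−p)·(-11) = 23p - 11
  -10p + 3 = 23p - 11  ⇒  -33p = -14  ⇒  p = 14/33.
For Rowan to be willing to mix, Rowan must be indifferent between X and Y, which pins down Colleen's mix.
  Rowan's payoff from X: q·10 + (1−q)·(-4) = 14q - 4
  Rowan's payoff from Y: q·3 + (1−q)·6 = -3q + 6
  14q - 4 = -3q + 6  ⇒  17q = 10  ⇒  q = 10/17.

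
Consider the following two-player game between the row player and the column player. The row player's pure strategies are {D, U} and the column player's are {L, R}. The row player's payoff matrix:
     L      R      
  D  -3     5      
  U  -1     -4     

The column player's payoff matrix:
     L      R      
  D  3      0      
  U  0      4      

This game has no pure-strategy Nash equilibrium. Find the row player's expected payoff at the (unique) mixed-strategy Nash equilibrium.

-17/11

The row player's indifference between D and U determines the column player's mixing probability q:
  the row player's payoff from D: q·(-3) + (1−q)·5 = -8q + 5
  the row player's payoff from U: q·(-1) + (1−q)·(-4) = 3q - 4
  -8q + 5 = 3q - 4  ⇒  -11q = -9  ⇒  q = 9/11.
At equilibrium the row player is indifferent across rows, so the row player's payoff equals the payoff from D: (9/11)·(-3) + (2/11)·5 = -17/11.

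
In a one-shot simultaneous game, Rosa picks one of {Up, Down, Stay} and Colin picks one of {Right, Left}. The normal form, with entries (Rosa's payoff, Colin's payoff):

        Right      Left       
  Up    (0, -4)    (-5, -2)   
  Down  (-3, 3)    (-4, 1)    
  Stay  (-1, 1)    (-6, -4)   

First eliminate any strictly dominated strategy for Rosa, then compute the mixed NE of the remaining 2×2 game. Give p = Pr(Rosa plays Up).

Rosa's strategy Stay is strictly dominated by Up: 0 > -1 and -5 > -6. Eliminate Stay.
For Colin to be willing to mix, Colin must be indifferent between Right and Left, which pins down Rosa's mix.
  Colin's payoff from Right: p·(-4) + (1−p)·3 = -7p + 3
  Colin's payoff from Left: p·(-2) + (1−p)·1 = -3p + 1
  -7p + 3 = -3p + 1  ⇒  -4p = -2  ⇒  p = 1/2.

p = 1/2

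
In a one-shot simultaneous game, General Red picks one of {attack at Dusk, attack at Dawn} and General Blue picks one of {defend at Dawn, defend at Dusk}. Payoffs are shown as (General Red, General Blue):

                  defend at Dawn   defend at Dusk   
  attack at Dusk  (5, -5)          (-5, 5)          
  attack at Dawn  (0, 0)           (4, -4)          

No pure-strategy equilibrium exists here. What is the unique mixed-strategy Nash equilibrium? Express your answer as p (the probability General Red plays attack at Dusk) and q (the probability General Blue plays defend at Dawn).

For General Blue to be willing to mix, General Blue must be indifferent between defend at Dawn and defend at Dusk, which pins down General Red's mix.
  General Blue's payoff from defend at Dawn: p·(-5) + (1−p)·0 = -5p
  General Blue's payoff from defend at Dusk: p·5 + (1−p)·(-4) = 9p - 4
  -5p = 9p - 4  ⇒  -14p = -4  ⇒  p = 2/7.
In a mixed equilibrium General Red is indifferent between attack at Dusk and attack at Dawn; this condition fixes q.
  General Red's expected payoff from attack at Dusk: q·5 + (1−q)·(-5) = 10q - 5
  General Red's expected payoff from attack at Dawn: q·0 + (1−q)·4 = -4q + 4
  10q - 5 = -4q + 4  ⇒  14q = 9  ⇒  q = 9/14.

p = 2/7, q = 9/14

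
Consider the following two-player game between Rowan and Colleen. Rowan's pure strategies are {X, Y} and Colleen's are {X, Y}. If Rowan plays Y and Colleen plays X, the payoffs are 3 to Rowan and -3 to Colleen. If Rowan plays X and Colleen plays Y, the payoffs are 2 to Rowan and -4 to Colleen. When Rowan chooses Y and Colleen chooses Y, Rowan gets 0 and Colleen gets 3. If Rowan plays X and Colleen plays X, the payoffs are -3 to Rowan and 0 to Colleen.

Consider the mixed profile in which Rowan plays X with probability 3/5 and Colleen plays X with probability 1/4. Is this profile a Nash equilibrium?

Yes

Check Colleen's indifference given Rowan's mix p = 3/5:
  payoff from X = -6/5; payoff from Y = -6/5 — equal.
Check Rowan's indifference given Colleen's mix q = 1/4:
  payoff from X = 3/4; payoff from Y = 3/4 — equal.
Both players are indifferent, so neither can profitably deviate.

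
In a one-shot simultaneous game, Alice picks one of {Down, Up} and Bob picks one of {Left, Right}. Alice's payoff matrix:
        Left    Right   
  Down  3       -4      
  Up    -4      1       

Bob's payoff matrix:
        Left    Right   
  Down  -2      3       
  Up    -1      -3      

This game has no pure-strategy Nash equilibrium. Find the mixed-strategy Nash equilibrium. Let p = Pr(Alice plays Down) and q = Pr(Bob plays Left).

Bob's indifference between Left and Right determines Alice's mixing probability p:
  Bob's expected payoff from Left: p·(-2) + (1−p)·(-1) = -p - 1
  Bob's expected payoff from Right: p·3 + (1−p)·(-3) = 6p - 3
  -p - 1 = 6p - 3  ⇒  -7p = -2  ⇒  p = 2/7.
Alice's indifference between Down and Up determines Bob's mixing probability q:
  Alice's expected payoff from Down: q·3 + (1−q)·(-4) = 7q - 4
  Alice's expected payoff from Up: q·(-4) + (1−q)·1 = -5q + 1
  7q - 4 = -5q + 1  ⇒  12q = 5  ⇒  q = 5/12.

p = 2/7, q = 5/12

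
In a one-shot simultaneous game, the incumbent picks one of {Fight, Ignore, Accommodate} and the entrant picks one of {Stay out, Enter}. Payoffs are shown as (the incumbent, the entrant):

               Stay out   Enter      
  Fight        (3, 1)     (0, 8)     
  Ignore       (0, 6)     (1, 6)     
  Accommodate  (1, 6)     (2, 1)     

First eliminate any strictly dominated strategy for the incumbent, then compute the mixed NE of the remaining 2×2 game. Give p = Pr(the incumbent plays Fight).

The incumbent's strategy Ignore is strictly dominated by Accommodate: 1 > 0 and 2 > 1. Eliminate Ignore.
Set the entrant's expected payoff from Stay out equal to that from Enter:
  the entrant's expected payoff from Stay out: p·1 + (1−p)·6 = -5p + 6
  the entrant's expected payoff from Enter: p·8 + (1−p)·1 = 7p + 1
  -5p + 6 = 7p + 1  ⇒  -12p = -5  ⇒  p = 5/12.

p = 5/12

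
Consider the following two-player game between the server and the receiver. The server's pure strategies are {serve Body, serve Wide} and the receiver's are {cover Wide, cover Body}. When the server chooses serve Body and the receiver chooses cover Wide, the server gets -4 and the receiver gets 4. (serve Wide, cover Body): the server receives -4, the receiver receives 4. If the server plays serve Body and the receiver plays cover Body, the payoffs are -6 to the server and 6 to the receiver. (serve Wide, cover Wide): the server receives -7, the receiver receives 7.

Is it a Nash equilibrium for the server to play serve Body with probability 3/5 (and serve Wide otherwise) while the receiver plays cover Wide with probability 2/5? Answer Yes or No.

Check the receiver's indifference given the server's mix p = 3/5:
  payoff from cover Wide = 26/5; payoff from cover Body = 26/5 — equal.
Check the server's indifference given the receiver's mix q = 2/5:
  payoff from serve Body = -26/5; payoff from serve Wide = -26/5 — equal.
Both players are indifferent, so neither can profitably deviate.

Yes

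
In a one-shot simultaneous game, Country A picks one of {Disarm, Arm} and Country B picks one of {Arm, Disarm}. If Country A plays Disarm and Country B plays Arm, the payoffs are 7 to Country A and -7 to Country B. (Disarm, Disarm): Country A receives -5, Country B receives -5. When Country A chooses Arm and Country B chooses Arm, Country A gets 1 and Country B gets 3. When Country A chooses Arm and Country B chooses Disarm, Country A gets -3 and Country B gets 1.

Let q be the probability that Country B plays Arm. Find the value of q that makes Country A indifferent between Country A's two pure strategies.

Set Country A's expected payoff from Disarm equal to that from Arm:
  Country A's payoff to Disarm: q·7 + (1−q)·(-5) = 12q - 5
  Country A's payoff to Arm: q·1 + (1−q)·(-3) = 4q - 3
  12q - 5 = 4q - 3  ⇒  8q = 2  ⇒  q = 1/4.

q = 1/4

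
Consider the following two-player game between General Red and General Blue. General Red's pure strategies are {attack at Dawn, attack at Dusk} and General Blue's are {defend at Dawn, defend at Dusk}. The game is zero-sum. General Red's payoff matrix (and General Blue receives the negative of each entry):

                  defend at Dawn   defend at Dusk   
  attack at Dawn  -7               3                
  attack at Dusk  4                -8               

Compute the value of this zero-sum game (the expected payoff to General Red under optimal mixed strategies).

General Blue's mix must leave General Red indifferent between attack at Dawn and attack at Dusk.
  General Red's payoff to attack at Dawn: q·(-7) + (1−q)·3 = -10q + 3
  General Red's payoff to attack at Dusk: q·4 + (1−q)·(-8) = 12q - 8
  -10q + 3 = 12q - 8  ⇒  -22q = -11  ⇒  q = 1/2.
The value is General Red's expected payoff against this mix (using attack at Dawn): (1/2)·(-7) + (1/2)·3 = -2.

v = -2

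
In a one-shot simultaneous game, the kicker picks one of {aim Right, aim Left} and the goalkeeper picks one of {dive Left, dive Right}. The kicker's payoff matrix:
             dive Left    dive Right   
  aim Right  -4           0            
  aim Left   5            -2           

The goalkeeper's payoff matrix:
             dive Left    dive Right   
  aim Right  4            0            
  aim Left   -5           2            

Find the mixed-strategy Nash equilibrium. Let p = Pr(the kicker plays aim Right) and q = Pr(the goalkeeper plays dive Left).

The goalkeeper's indifference between dive Left and dive Right determines the kicker's mixing probability p:
  the goalkeeper's payoff from dive Left: p·4 + (1−p)·(-5) = 9p - 5
  the goalkeeper's payoff from dive Right: p·0 + (1−p)·2 = -2p + 2
  9p - 5 = -2p + 2  ⇒  11p = 7  ⇒  p = 7/11.
The kicker's indifference between aim Right and aim Left determines the goalkeeper's mixing probability q:
  the kicker's payoff to aim Right: q·(-4) + (1−q)·0 = -4q
  the kicker's payoff to aim Left: q·5 + (1−q)·(-2) = 7q - 2
  -4q = 7q - 2  ⇒  -11q = -2  ⇒  q = 2/11.

p = 7/11, q = 2/11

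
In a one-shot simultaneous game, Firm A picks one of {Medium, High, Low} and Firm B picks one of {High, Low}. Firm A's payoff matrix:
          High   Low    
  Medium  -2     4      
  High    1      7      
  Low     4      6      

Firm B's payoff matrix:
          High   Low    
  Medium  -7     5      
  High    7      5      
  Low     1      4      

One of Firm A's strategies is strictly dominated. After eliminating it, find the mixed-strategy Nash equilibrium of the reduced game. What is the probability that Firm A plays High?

p = 3/5

Firm A's strategy Medium is strictly dominated by High: 1 > -2 and 7 > 4. Eliminate Medium.
Set Firm B's expected payoff from High equal to that from Low:
  Firm B's payoff from High: p·7 + (1−p)·1 = 6p + 1
  Firm B's payoff from Low: p·5 + (1−p)·4 = p + 4
  6p + 1 = p + 4  ⇒  5p = 3  ⇒  p = 3/5.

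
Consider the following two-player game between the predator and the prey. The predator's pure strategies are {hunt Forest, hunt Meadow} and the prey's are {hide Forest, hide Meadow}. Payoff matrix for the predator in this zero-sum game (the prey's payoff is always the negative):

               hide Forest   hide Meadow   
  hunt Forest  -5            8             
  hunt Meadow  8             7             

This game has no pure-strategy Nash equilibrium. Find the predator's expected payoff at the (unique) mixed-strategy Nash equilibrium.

The prey's mix must leave the predator indifferent between hunt Forest and hunt Meadow.
  the predator's payoff to hunt Forest: q·(-5) + (1−q)·8 = -13q + 8
  the predator's payoff to hunt Meadow: q·8 + (1−q)·7 = q + 7
  -13q + 8 = q + 7  ⇒  -14q = -1  ⇒  q = 1/14.
At equilibrium the predator is indifferent across rows, so the predator's payoff equals the payoff from hunt Forest: (1/14)·(-5) + (13/14)·8 = 99/14.

99/14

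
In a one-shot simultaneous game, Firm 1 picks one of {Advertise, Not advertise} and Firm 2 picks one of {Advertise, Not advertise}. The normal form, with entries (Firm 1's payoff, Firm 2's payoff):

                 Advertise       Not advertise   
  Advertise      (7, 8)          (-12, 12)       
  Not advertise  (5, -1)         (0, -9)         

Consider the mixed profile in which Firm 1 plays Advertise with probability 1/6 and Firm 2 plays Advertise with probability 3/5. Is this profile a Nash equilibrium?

No

Given Firm 1's mix p = 1/6, Firm 2's payoff from Advertise is 1/2 but from Not advertise is -11/2. Firm 2 strictly prefers Advertise, so Firm 2 would not mix.
So the proposed profile is not a Nash equilibrium.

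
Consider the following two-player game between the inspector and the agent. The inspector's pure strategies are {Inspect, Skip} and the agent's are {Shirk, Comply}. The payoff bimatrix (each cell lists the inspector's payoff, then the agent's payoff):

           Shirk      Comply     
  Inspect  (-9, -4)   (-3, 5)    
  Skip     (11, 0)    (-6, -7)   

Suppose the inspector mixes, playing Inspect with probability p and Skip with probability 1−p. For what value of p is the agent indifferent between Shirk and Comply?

p = 7/16

In a mixed equilibrium the agent is indifferent between Shirk and Comply; this condition fixes p.
  the agent's expected payoff from Shirk: p·(-4) + (1−p)·0 = -4p
  the agent's expected payoff from Comply: p·5 + (1−p)·(-7) = 12p - 7
  -4p = 12p - 7  ⇒  -16p = -7  ⇒  p = 7/16.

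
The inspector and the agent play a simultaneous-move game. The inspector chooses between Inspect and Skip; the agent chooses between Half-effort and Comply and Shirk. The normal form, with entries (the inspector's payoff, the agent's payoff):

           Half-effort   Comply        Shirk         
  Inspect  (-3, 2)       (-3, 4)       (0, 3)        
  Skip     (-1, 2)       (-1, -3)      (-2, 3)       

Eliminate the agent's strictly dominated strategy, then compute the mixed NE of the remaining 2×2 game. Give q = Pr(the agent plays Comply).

The agent's strategy Half-effort is strictly dominated by Shirk: 3 > 2 and 3 > 2. Eliminate Half-effort.
In a mixed equilibrium the inspector is indifferent between Inspect and Skip; this condition fixes q.
  the inspector's payoff to Inspect: q·(-3) + (1−q)·0 = -3q
  the inspector's payoff to Skip: q·(-1) + (1−q)·(-2) = q - 2
  -3q = q - 2  ⇒  -4q = -2  ⇒  q = 1/2.

q = 1/2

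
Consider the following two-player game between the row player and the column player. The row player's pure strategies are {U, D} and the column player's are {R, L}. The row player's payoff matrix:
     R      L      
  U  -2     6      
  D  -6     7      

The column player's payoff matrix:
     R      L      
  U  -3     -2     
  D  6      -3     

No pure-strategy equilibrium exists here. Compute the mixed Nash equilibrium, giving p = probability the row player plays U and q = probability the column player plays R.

The row player's mix must leave the column player indifferent between R and L.
  the column player's expected payoff from R: p·(-3) + (1−p)·6 = -9p + 6
  the column player's expected payoff from L: p·(-2) + (1−p)·(-3) = p - 3
  -9p + 6 = p - 3  ⇒  -10p = -9  ⇒  p = 9/10.
The row player's indifference between U and D determines the column player's mixing probability q:
  the row player's payoff from U: q·(-2) + (1−q)·6 = -8q + 6
  the row player's payoff from D: q·(-6) + (1−q)·7 = -13q + 7
  -8q + 6 = -13q + 7  ⇒  5q = 1  ⇒  q = 1/5.

p = 9/10, q = 1/5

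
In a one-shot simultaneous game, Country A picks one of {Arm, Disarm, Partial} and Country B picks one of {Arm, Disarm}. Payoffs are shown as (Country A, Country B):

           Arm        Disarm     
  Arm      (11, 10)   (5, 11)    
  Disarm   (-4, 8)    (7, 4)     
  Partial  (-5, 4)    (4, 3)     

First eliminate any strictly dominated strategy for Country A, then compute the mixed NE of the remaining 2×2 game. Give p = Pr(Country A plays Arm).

p = 4/5

Country A's strategy Partial is strictly dominated by Disarm: -4 > -5 and 7 > 4. Eliminate Partial.
Country B's indifference between Arm and Disarm determines Country A's mixing probability p:
  Country B's expected payoff from Arm: p·10 + (1−p)·8 = 2p + 8
  Country B's expected payoff from Disarm: p·11 + (1−p)·4 = 7p + 4
  2p + 8 = 7p + 4  ⇒  -5p = -4  ⇒  p = 4/5.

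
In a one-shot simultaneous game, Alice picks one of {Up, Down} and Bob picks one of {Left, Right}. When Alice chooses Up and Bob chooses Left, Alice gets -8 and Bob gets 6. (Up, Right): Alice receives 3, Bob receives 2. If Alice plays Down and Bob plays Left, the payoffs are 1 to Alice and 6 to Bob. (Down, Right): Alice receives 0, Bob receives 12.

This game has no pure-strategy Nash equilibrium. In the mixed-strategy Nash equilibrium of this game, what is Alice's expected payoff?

Bob's mix must leave Alice indifferent between Up and Down.
  Alice's payoff from Up: q·(-8) + (1−q)·3 = -11q + 3
  Alice's payoff from Down: q·1 + (1−q)·0 = q
  -11q + 3 = q  ⇒  -12q = -3  ⇒  q = 1/4.
At equilibrium Alice is indifferent across rows, so Alice's payoff equals the payoff from Up: (1/4)·(-8) + (3/4)·3 = 1/4.

1/4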